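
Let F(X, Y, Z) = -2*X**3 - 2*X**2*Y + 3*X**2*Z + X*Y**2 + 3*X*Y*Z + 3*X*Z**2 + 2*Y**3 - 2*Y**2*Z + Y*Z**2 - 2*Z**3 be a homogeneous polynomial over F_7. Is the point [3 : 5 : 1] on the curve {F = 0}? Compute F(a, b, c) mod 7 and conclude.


F(3,5,1) ≡ 5 (mod 7); P is NOT on the curve.

Evaluate F(3, 5, 1) term-by-term (mod 7).
  -2*X**3 ↦ -2·27·1·1 = -54
  -2*X**2*Y ↦ -2·9·5·1 = -90
  3*X**2*Z ↦ 3·9·1·1 = 27
  X*Y**2 ↦ 1·3·25·1 = 75
  3*X*Y*Z ↦ 3·3·5·1 = 45
  3*X*Z**2 ↦ 3·3·1·1 = 9
  2*Y**3 ↦ 2·1·125·1 = 250
  -2*Y**2*Z ↦ -2·1·25·1 = -50
  Y*Z**2 ↦ 1·1·5·1 = 5
  -2*Z**3 ↦ -2·1·1·1 = -2
Sum: F(3, 5, 1) = (-54) + (-90) + (27) + (75) + (45) + (9) + (250) + (-50) + (5) + (-2) = 215.
Reducing mod 7: 215 ≡ 5 (mod 7).
Since F(a, b, c) ≡ 5 ≠ 0 (mod 7), P does NOT lie on the curve.


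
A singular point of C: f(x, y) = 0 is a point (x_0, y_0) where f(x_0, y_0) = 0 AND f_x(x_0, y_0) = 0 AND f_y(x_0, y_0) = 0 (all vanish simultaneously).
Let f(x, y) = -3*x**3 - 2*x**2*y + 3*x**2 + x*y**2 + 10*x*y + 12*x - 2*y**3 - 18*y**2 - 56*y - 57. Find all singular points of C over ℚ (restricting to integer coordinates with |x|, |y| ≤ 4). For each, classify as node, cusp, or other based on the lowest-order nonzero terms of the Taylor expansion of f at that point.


Singular points: {(1, -3)}; classification: cusp.

Compute partial derivatives:
  f_x = -9*x**2 - 4*x*y + 6*x + y**2 + 10*y + 12.
  f_y = -2*x**2 + 2*x*y + 10*x - 6*y**2 - 36*y - 56.
Scan x_0 ∈ {−4, ..., 4}. For each x_0, f_y(x_0, y) is a polynomial in y; find its integer roots y ∈ {−4, ..., 4}, then test f_x and f at those candidates.
  x = -4: f_y(-4, y) = -6*y**2 - 44*y - 128; no integer root y with |y| ≤ 4.
  x = -3: f_y(-3, y) = -6*y**2 - 42*y - 104; no integer root y with |y| ≤ 4.
  x = -2: f_y(-2, y) = -6*y**2 - 40*y - 84; no integer root y with |y| ≤ 4.
  x = -1: f_y(-1, y) = -6*y**2 - 38*y - 68; no integer root y with |y| ≤ 4.
  x = 0: f_y(0, y) = -6*y**2 - 36*y - 56; no integer root y with |y| ≤ 4.
  x = 1: f_y(1, y) = -6*y**2 - 34*y - 48; vanishes at y ∈ {-3}. (1, -3): f_x = 0, f = 0 — SINGULAR.
  x = 2: f_y(2, y) = -6*y**2 - 32*y - 44; no integer root y with |y| ≤ 4.
  x = 3: f_y(3, y) = -6*y**2 - 30*y - 44; no integer root y with |y| ≤ 4.
  x = 4: f_y(4, y) = -6*y**2 - 28*y - 48; no integer root y with |y| ≤ 4.
Only singular point on the grid: (1, -3).
Classify: substitute x = 1 + u, y = -3 + v and expand: f = -3*u**3 - 2*u**2*v + u*v**2 - 2*v**3 + v**2.
No constant or linear terms (consistent with a singular point). Quadratic part: v**2. Cubic part: -3*u**3 - 2*u**2*v + u*v**2 - 2*v**3.
The quadratic part v**2 is a perfect square, so there is a single (double) tangent line v = 0, i.e. y = -3. Restricting the cubic part to that line (v = 0) leaves -3*u**3 ≠ 0, so f is not divisible by v and the branch is v² ≈ 3*u**3 to lowest order — this is a cusp.
Classification: cusp.


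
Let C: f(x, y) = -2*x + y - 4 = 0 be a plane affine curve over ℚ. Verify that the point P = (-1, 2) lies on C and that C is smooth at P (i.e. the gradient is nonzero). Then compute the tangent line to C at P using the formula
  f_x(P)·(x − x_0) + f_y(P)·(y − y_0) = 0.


Tangent line at P: -2*x + y - 4 = 0.

Step 1: f(-1, 2) = 0, so P lies on C.
Step 2: partial derivatives
  f_x(x, y) = -2, f_y(x, y) = 1.
  f_x(P) = -2, f_y(P) = 1 (gradient nonzero, so P is smooth).
Step 3: tangent line at P: -2·(x − -1) + 1·(y − 2) = 0.
Expanding: -2*x + y - 4 = 0.


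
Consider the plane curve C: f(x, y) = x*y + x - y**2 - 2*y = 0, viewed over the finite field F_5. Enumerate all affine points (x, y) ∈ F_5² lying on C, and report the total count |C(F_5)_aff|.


Affine F_5-points: {(0, 0), (0, 3), (1, 2), (4, 1)}; count = 4.

For each of the 25 pairs (x, y) ∈ F_5², evaluate f(x, y) mod 5. Record the zeros.
  x = 0: [0↦0, 1↦2, 2↦2, 3↦0, 4↦1]  zeros at y ∈ {0, 3}
  x = 1: [0↦1, 1↦4, 2↦0, 3↦4, 4↦1]  zeros at y ∈ {2}
  x = 2: [0↦2, 1↦1, 2↦3, 3↦3, 4↦1]  zeros at y ∈ ∅
  x = 3: [0↦3, 1↦3, 2↦1, 3↦2, 4↦1]  zeros at y ∈ ∅
  x = 4: [0↦4, 1↦0, 2↦4, 3↦1, 4↦1]  zeros at y ∈ {1}
Collecting zeros: affine points = {(0, 0), (0, 3), (1, 2), (4, 1)}.
Total count |C(F_5)_aff| = 4.


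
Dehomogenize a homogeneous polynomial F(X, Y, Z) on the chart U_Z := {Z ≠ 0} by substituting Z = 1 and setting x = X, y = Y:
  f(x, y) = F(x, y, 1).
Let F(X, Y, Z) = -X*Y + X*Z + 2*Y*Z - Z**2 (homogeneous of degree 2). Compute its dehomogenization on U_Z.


f(x, y) = -x*y + x + 2*y - 1

On U_Z we set Z = 1. Each monomial c·X^i·Y^j·Z^k in F becomes c·x^i·y^j·1^k = c·x^i·y^j.
Substituting Z = 1: F(X, Y, 1) = -x*y + x + 2*y - 1.
Note: deg(f) ≤ deg(F) = 2; strict inequality happens when F is divisible by Z (lost terms).


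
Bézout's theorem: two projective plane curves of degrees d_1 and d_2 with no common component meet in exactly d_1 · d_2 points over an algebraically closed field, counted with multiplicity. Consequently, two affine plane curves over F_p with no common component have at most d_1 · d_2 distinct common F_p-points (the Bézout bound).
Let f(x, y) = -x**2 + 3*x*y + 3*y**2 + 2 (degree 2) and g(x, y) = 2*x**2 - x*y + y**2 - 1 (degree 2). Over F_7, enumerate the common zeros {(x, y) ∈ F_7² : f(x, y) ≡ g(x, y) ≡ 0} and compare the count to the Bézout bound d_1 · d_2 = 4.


Common zeros: {(1, 5), (3, 4), (4, 3), (6, 2)}; count = 4; Bézout bound = 4.

deg(f) = 2, deg(g) = 2, so Bézout bound = 4.
Scan x ∈ F_7. For each x, list the y ∈ F_7 with f(x, y) ≡ 0 and those with g(x, y) ≡ 0 (mod 7); the common zeros in that column are the intersection.
  x = 0: f ≡ 0 at y ∈ {2, 5}; g ≡ 0 at y ∈ {1, 6}; common: ∅.
  x = 1: f ≡ 0 at y ∈ {1, 5}; g ≡ 0 at y ∈ {3, 5}; common: {5}.
  x = 2: f ≡ 0 at y ∈ {1, 4}; g ≡ 0 at y ∈ {0, 2}; common: ∅.
  x = 3: f ≡ 0 at y ∈ {0, 4}; g ≡ 0 at y ∈ {4, 6}; common: {4}.
  x = 4: f ≡ 0 at y ∈ {0, 3}; g ≡ 0 at y ∈ {1, 3}; common: {3}.
  x = 5: f ≡ 0 at y ∈ {3, 6}; g ≡ 0 at y ∈ {0, 5}; common: ∅.
  x = 6: f ≡ 0 at y ∈ {2, 6}; g ≡ 0 at y ∈ {2, 4}; common: {2}.
Collecting: common zeros = {(1, 5), (3, 4), (4, 3), (6, 2)}, so the count is 4.
Comparison with the Bézout bound: 4 ≤ 4 = deg(f)·deg(g), as expected for curves with no common component (the bound is attained).


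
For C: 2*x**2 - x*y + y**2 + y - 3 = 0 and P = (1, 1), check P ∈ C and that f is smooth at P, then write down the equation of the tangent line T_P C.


Tangent line at P: 3*x + 2*y - 5 = 0.

Step 1: f(1, 1) = 0, so P lies on C.
Step 2: partial derivatives
  f_x(x, y) = 4*x - y, f_y(x, y) = -x + 2*y + 1.
  f_x(P) = 3, f_y(P) = 2 (gradient nonzero, so P is smooth).
Step 3: tangent line at P: 3·(x − 1) + 2·(y − 1) = 0.
Expanding: 3*x + 2*y - 5 = 0.


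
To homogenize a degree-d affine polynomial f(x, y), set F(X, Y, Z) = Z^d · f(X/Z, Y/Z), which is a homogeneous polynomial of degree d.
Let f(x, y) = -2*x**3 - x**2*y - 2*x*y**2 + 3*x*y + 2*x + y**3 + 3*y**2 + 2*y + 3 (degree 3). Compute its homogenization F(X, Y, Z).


F(X, Y, Z) = -2*X**3 - X**2*Y - 2*X*Y**2 + 3*X*Y*Z + 2*X*Z**2 + Y**3 + 3*Y**2*Z + 2*Y*Z**2 + 3*Z**3

deg(f) = 3.
Substitute x = X/Z, y = Y/Z into f, then multiply by Z^3.
  monomial -2·x^3·y^0 ↦ -2·X^3·Y^0·Z^0.
  monomial -1·x^2·y^1 ↦ -1·X^2·Y^1·Z^0.
  monomial -2·x^1·y^2 ↦ -2·X^1·Y^2·Z^0.
  monomial 3·x^1·y^1 ↦ 3·X^1·Y^1·Z^1.
  monomial 2·x^1·y^0 ↦ 2·X^1·Y^0·Z^2.
  monomial 1·x^0·y^3 ↦ 1·X^0·Y^3·Z^0.
  monomial 3·x^0·y^2 ↦ 3·X^0·Y^2·Z^1.
  monomial 2·x^0·y^1 ↦ 2·X^0·Y^1·Z^2.
  monomial 3·x^0·y^0 ↦ 3·X^0·Y^0·Z^3.
Collecting: F(X, Y, Z) = -2*X**3 - X**2*Y - 2*X*Y**2 + 3*X*Y*Z + 2*X*Z**2 + Y**3 + 3*Y**2*Z + 2*Y*Z**2 + 3*Z**3.


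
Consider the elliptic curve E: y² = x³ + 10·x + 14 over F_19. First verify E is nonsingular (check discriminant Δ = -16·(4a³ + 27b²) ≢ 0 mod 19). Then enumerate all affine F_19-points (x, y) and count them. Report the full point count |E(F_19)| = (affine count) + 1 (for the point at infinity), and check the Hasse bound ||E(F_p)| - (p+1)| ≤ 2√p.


Affine points = {(1, 5), (1, 14), (2, 2), (2, 17), (4, 2), (4, 17), (6, 9), (6, 10), (7, 3), (7, 16), (8, 6), (8, 13), (9, 4), (9, 15), (11, 7), (11, 12), (12, 0), (13, 2), (13, 17), (15, 9), (15, 10), (17, 9), (17, 10)}; affine count = 23; |E(F_19)| = 24.

Discriminant check: Δ ∝ 4a³ + 27b² = 4·10³ + 27·14² = 4·1000 + 27·196 ≡ 1 (mod 19). Nonzero ⇒ E is nonsingular.
For each x ∈ F_19, compute rhs = x³ + 10·x + 14 mod 19, then count y ∈ F_19 with y² ≡ rhs.
  x = 0: rhs = 14, matching y values: none (0 points).
  x = 1: rhs = 6, matching y values: 5, 14 (2 points).
  x = 2: rhs = 4, matching y values: 2, 17 (2 points).
  x = 3: rhs = 14, matching y values: none (0 points).
  x = 4: rhs = 4, matching y values: 2, 17 (2 points).
  x = 5: rhs = 18, matching y values: none (0 points).
  x = 6: rhs = 5, matching y values: 9, 10 (2 points).
  x = 7: rhs = 9, matching y values: 3, 16 (2 points).
  x = 8: rhs = 17, matching y values: 6, 13 (2 points).
  x = 9: rhs = 16, matching y values: 4, 15 (2 points).
  x = 10: rhs = 12, matching y values: none (0 points).
  x = 11: rhs = 11, matching y values: 7, 12 (2 points).
  x = 12: rhs = 0, matching y values: 0 (1 points).
  x = 13: rhs = 4, matching y values: 2, 17 (2 points).
  x = 14: rhs = 10, matching y values: none (0 points).
  x = 15: rhs = 5, matching y values: 9, 10 (2 points).
  x = 16: rhs = 14, matching y values: none (0 points).
  x = 17: rhs = 5, matching y values: 9, 10 (2 points).
  x = 18: rhs = 3, matching y values: none (0 points).
Total affine count: 23.
Full point count |E(F_19)| = 23 + 1 = 24.
Hasse bound: |24 − (19+1)| = |4| = 4 ≤ 2√19 ≈ 8.7178 ✓.


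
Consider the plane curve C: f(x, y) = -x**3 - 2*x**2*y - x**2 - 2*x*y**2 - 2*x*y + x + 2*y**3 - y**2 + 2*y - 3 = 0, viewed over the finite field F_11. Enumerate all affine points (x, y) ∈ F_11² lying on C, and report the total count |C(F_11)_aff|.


Affine F_11-points: {(0, 1), (1, 6), (4, 3), (4, 9), (5, 7), (8, 8), (9, 8), (10, 8)}; count = 8.

For each of the 121 pairs (x, y) ∈ F_11², evaluate f(x, y) mod 11. Record the zeros.
  x = 0: [0↦8, 1↦0, 2↦2, 3↦4, 4↦7, 5↦1, 6↦9, 7↦10, 8↦5, 9↦6, 10↦3]  zeros at y ∈ {1}
  x = 1: [0↦7, 1↦4, 2↦7, 3↦6, 4↦2, 5↦7, 6↦0, 7↦4, 8↦9, 9↦5, 10↦4]  zeros at y ∈ {6}
  x = 2: [0↦9, 1↦7, 2↦7, 3↦10, 4↦6, 5↦7, 6↦3, 7↦6, 8↦6, 9↦4, 10↦1]  zeros at y ∈ ∅
  x = 3: [0↦8, 1↦3, 2↦7, 3↦10, 4↦2, 5↦6, 6↦1, 7↦10, 8↦1, 9↦8, 10↦10]  zeros at y ∈ ∅
  x = 4: [0↦9, 1↦8, 2↦1, 3↦0, 4↦6, 5↦9, 6↦10, 7↦10, 8↦10, 9↦0, 10↦3]  zeros at y ∈ {3, 9}
  x = 5: [0↦6, 1↦5, 2↦5, 3↦7, 4↦1, 5↦10, 6↦2, 7↦0, 8↦5, 9↦7, 10↦7]  zeros at y ∈ {7}
  x = 6: [0↦4, 1↦10, 2↦2, 3↦3, 4↦3, 5↦3, 6↦4, 7↦7, 8↦2, 9↦1, 10↦5]  zeros at y ∈ ∅
  x = 7: [0↦8, 1↦6, 2↦8, 3↦4, 4↦6, 5↦4, 6↦10, 7↦3, 8↦6, 9↦9, 10↦2]  zeros at y ∈ ∅
  x = 8: [0↦1, 1↦9, 2↦6, 3↦4, 4↦4, 5↦7, 6↦3, 7↦4, 8↦0, 9↦3, 10↦3]  zeros at y ∈ {8}
  x = 9: [0↦10, 1↦2, 2↦1, 3↦8, 4↦2, 5↦6, 6↦10, 7↦4, 8↦0, 9↦10, 10↦2]  zeros at y ∈ {8}
  x = 10: [0↦7, 1↦1, 2↦9, 3↦10, 4↦5, 5↦6, 6↦3, 7↦8, 8↦0, 9↦2, 10↦4]  zeros at y ∈ {8}
Collecting zeros: affine points = {(0, 1), (1, 6), (4, 3), (4, 9), (5, 7), (8, 8), (9, 8), (10, 8)}.
Total count |C(F_11)_aff| = 8.


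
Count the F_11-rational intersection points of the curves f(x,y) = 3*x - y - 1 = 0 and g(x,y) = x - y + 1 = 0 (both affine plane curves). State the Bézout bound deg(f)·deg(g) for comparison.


Common zeros: {(1, 2)}; count = 1; Bézout bound = 1.

deg(f) = 1, deg(g) = 1, so Bézout bound = 1.
Scan x ∈ F_11. For each x, list the y ∈ F_11 with f(x, y) ≡ 0 and those with g(x, y) ≡ 0 (mod 11); the common zeros in that column are the intersection.
  x = 0: f ≡ 0 at y ∈ {10}; g ≡ 0 at y ∈ {1}; common: ∅.
  x = 1: f ≡ 0 at y ∈ {2}; g ≡ 0 at y ∈ {2}; common: {2}.
  x = 2: f ≡ 0 at y ∈ {5}; g ≡ 0 at y ∈ {3}; common: ∅.
  x = 3: f ≡ 0 at y ∈ {8}; g ≡ 0 at y ∈ {4}; common: ∅.
  x = 4: f ≡ 0 at y ∈ {0}; g ≡ 0 at y ∈ {5}; common: ∅.
  x = 5: f ≡ 0 at y ∈ {3}; g ≡ 0 at y ∈ {6}; common: ∅.
  x = 6: f ≡ 0 at y ∈ {6}; g ≡ 0 at y ∈ {7}; common: ∅.
  x = 7: f ≡ 0 at y ∈ {9}; g ≡ 0 at y ∈ {8}; common: ∅.
  x = 8: f ≡ 0 at y ∈ {1}; g ≡ 0 at y ∈ {9}; common: ∅.
  x = 9: f ≡ 0 at y ∈ {4}; g ≡ 0 at y ∈ {10}; common: ∅.
  x = 10: f ≡ 0 at y ∈ {7}; g ≡ 0 at y ∈ {0}; common: ∅.
Collecting: common zeros = {(1, 2)}, so the count is 1.
Comparison with the Bézout bound: 1 ≤ 1 = deg(f)·deg(g), as expected for curves with no common component (the bound is attained).


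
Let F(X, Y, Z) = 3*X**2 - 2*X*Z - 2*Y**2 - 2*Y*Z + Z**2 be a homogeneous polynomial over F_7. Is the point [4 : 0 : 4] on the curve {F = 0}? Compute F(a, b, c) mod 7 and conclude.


F(4,0,4) ≡ 4 (mod 7); P is NOT on the curve.

Evaluate F(4, 0, 4) term-by-term (mod 7).
  3*X**2 ↦ 3·16·1·1 = 48
  -2*X*Z ↦ -2·4·1·4 = -32
  -2*Y**2 ↦ -2·1·0·1 = 0
  -2*Y*Z ↦ -2·1·0·4 = 0
  Z**2 ↦ 1·1·1·16 = 16
Sum: F(4, 0, 4) = (48) + (-32) + (0) + (0) + (16) = 32.
Reducing mod 7: 32 ≡ 4 (mod 7).
Since F(a, b, c) ≡ 4 ≠ 0 (mod 7), P does NOT lie on the curve.


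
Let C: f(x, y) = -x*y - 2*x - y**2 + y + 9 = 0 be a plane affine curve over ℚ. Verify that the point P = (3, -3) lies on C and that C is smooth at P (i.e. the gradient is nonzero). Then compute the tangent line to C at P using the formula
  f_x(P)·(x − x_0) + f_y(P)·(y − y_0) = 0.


Tangent line at P: x + 4*y + 9 = 0.

Step 1: f(3, -3) = 0, so P lies on C.
Step 2: partial derivatives
  f_x(x, y) = -y - 2, f_y(x, y) = -x - 2*y + 1.
  f_x(P) = 1, f_y(P) = 4 (gradient nonzero, so P is smooth).
Step 3: tangent line at P: 1·(x − 3) + 4·(y − -3) = 0.
Expanding: x + 4*y + 9 = 0.


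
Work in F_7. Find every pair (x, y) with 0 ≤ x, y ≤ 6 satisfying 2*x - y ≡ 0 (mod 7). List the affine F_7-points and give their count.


Affine F_7-points: {(0, 0), (1, 2), (2, 4), (3, 6), (4, 1), (5, 3), (6, 5)}; count = 7.

For each of the 49 pairs (x, y) ∈ F_7², evaluate f(x, y) mod 7. Record the zeros.
  x = 0: [0↦0, 1↦6, 2↦5, 3↦4, 4↦3, 5↦2, 6↦1]  zeros at y ∈ {0}
  x = 1: [0↦2, 1↦1, 2↦0, 3↦6, 4↦5, 5↦4, 6↦3]  zeros at y ∈ {2}
  x = 2: [0↦4, 1↦3, 2↦2, 3↦1, 4↦0, 5↦6, 6↦5]  zeros at y ∈ {4}
  x = 3: [0↦6, 1↦5, 2↦4, 3↦3, 4↦2, 5↦1, 6↦0]  zeros at y ∈ {6}
  x = 4: [0↦1, 1↦0, 2↦6, 3↦5, 4↦4, 5↦3, 6↦2]  zeros at y ∈ {1}
  x = 5: [0↦3, 1↦2, 2↦1, 3↦0, 4↦6, 5↦5, 6↦4]  zeros at y ∈ {3}
  x = 6: [0↦5, 1↦4, 2↦3, 3↦2, 4↦1, 5↦0, 6↦6]  zeros at y ∈ {5}
Collecting zeros: affine points = {(0, 0), (1, 2), (2, 4), (3, 6), (4, 1), (5, 3), (6, 5)}.
Total count |C(F_7)_aff| = 7.


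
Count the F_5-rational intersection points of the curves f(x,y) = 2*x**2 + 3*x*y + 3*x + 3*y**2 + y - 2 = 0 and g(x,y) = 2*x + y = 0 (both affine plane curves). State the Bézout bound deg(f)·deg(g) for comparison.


Common zeros: {(4, 2)}; count = 1; Bézout bound = 2.

deg(f) = 2, deg(g) = 1, so Bézout bound = 2.
Scan x ∈ F_5. For each x, list the y ∈ F_5 with f(x, y) ≡ 0 and those with g(x, y) ≡ 0 (mod 5); the common zeros in that column are the intersection.
  x = 0: f ≡ 0 at y ∈ {4}; g ≡ 0 at y ∈ {0}; common: ∅.
  x = 1: f ≡ 0 at y ∈ {1}; g ≡ 0 at y ∈ {3}; common: ∅.
  x = 2: f ≡ 0 at y ∈ {3}; g ≡ 0 at y ∈ {1}; common: ∅.
  x = 3: f ≡ 0 at y ∈ {0}; g ≡ 0 at y ∈ {4}; common: ∅.
  x = 4: f ≡ 0 at y ∈ {2}; g ≡ 0 at y ∈ {2}; common: {2}.
Collecting: common zeros = {(4, 2)}, so the count is 1.
Comparison with the Bézout bound: 1 ≤ 2 = deg(f)·deg(g), as expected for curves with no common component (the affine F_5-count falls short of the bound because intersections may lie at infinity, over extension fields, or carry multiplicity).


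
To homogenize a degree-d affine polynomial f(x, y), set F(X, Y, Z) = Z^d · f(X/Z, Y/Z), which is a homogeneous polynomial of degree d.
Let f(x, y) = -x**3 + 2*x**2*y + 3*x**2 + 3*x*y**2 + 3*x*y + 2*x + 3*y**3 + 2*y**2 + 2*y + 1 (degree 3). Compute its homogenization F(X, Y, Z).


F(X, Y, Z) = -X**3 + 2*X**2*Y + 3*X**2*Z + 3*X*Y**2 + 3*X*Y*Z + 2*X*Z**2 + 3*Y**3 + 2*Y**2*Z + 2*Y*Z**2 + Z**3

deg(f) = 3.
Substitute x = X/Z, y = Y/Z into f, then multiply by Z^3.
  monomial -1·x^3·y^0 ↦ -1·X^3·Y^0·Z^0.
  monomial 2·x^2·y^1 ↦ 2·X^2·Y^1·Z^0.
  monomial 3·x^2·y^0 ↦ 3·X^2·Y^0·Z^1.
  monomial 3·x^1·y^2 ↦ 3·X^1·Y^2·Z^0.
  monomial 3·x^1·y^1 ↦ 3·X^1·Y^1·Z^1.
  monomial 2·x^1·y^0 ↦ 2·X^1·Y^0·Z^2.
  monomial 3·x^0·y^3 ↦ 3·X^0·Y^3·Z^0.
  monomial 2·x^0·y^2 ↦ 2·X^0·Y^2·Z^1.
  monomial 2·x^0·y^1 ↦ 2·X^0·Y^1·Z^2.
  monomial 1·x^0·y^0 ↦ 1·X^0·Y^0·Z^3.
Collecting: F(X, Y, Z) = -X**3 + 2*X**2*Y + 3*X**2*Z + 3*X*Y**2 + 3*X*Y*Z + 2*X*Z**2 + 3*Y**3 + 2*Y**2*Z + 2*Y*Z**2 + Z**3.


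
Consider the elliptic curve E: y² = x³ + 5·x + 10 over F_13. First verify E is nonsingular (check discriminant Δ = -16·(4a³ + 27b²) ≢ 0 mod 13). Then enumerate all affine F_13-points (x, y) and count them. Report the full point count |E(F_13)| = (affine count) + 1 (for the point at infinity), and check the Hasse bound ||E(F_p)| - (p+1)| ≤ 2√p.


Affine points = {(0, 6), (0, 7), (1, 4), (1, 9), (3, 0), (4, 4), (4, 9), (5, 2), (5, 11), (6, 3), (6, 10), (8, 4), (8, 9), (9, 2), (9, 11), (12, 2), (12, 11)}; affine count = 17; |E(F_13)| = 18.

Discriminant check: Δ ∝ 4a³ + 27b² = 4·5³ + 27·10² = 4·125 + 27·100 ≡ 2 (mod 13). Nonzero ⇒ E is nonsingular.
For each x ∈ F_13, compute rhs = x³ + 5·x + 10 mod 13, then count y ∈ F_13 with y² ≡ rhs.
  x = 0: rhs = 10, matching y values: 6, 7 (2 points).
  x = 1: rhs = 3, matching y values: 4, 9 (2 points).
  x = 2: rhs = 2, matching y values: none (0 points).
  x = 3: rhs = 0, matching y values: 0 (1 points).
  x = 4: rhs = 3, matching y values: 4, 9 (2 points).
  x = 5: rhs = 4, matching y values: 2, 11 (2 points).
  x = 6: rhs = 9, matching y values: 3, 10 (2 points).
  x = 7: rhs = 11, matching y values: none (0 points).
  x = 8: rhs = 3, matching y values: 4, 9 (2 points).
  x = 9: rhs = 4, matching y values: 2, 11 (2 points).
  x = 10: rhs = 7, matching y values: none (0 points).
  x = 11: rhs = 5, matching y values: none (0 points).
  x = 12: rhs = 4, matching y values: 2, 11 (2 points).
Total affine count: 17.
Full point count |E(F_13)| = 17 + 1 = 18.
Hasse bound: |18 − (13+1)| = |4| = 4 ≤ 2√13 ≈ 7.2111 ✓.


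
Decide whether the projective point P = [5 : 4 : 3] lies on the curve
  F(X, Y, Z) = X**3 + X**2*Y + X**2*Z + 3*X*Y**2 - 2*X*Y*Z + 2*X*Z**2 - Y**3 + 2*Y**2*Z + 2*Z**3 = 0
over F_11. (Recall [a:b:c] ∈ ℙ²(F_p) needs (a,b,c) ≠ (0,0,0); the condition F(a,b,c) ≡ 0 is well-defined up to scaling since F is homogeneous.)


F(5,4,3) ≡ 2 (mod 11); P is NOT on the curve.

Evaluate F(5, 4, 3) term-by-term (mod 11).
  X**3 ↦ 1·125·1·1 = 125
  X**2*Y ↦ 1·25·4·1 = 100
  X**2*Z ↦ 1·25·1·3 = 75
  3*X*Y**2 ↦ 3·5·16·1 = 240
  -2*X*Y*Z ↦ -2·5·4·3 = -120
  2*X*Z**2 ↦ 2·5·1·9 = 90
  -Y**3 ↦ -1·1·64·1 = -64
  2*Y**2*Z ↦ 2·1·16·3 = 96
  2*Z**3 ↦ 2·1·1·27 = 54
Sum: F(5, 4, 3) = (125) + (100) + (75) + (240) + (-120) + (90) + (-64) + (96) + (54) = 596.
Reducing mod 11: 596 ≡ 2 (mod 11).
Since F(a, b, c) ≡ 2 ≠ 0 (mod 11), P does NOT lie on the curve.


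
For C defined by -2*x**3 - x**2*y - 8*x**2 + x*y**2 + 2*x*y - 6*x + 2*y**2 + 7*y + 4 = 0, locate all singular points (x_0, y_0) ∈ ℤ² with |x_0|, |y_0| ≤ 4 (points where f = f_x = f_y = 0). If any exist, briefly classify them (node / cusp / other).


Singular points: {(-1, -2)}; classification: cusp.

Compute partial derivatives:
  f_x = -6*x**2 - 2*x*y - 16*x + y**2 + 2*y - 6.
  f_y = -x**2 + 2*x*y + 2*x + 4*y + 7.
Scan x_0 ∈ {−4, ..., 4}. For each x_0, f_y(x_0, y) is a polynomial in y; find its integer roots y ∈ {−4, ..., 4}, then test f_x and f at those candidates.
  x = -4: f_y(-4, y) = -4*y - 17; no integer root y with |y| ≤ 4.
  x = -3: f_y(-3, y) = -2*y - 8; vanishes at y ∈ {-4}. (-3, -4): f_x = -28 ≠ 0.
  x = -2: f_y(-2, y) = -1; no integer root y with |y| ≤ 4.
  x = -1: f_y(-1, y) = 2*y + 4; vanishes at y ∈ {-2}. (-1, -2): f_x = 0, f = 0 — SINGULAR.
  x = 0: f_y(0, y) = 4*y + 7; no integer root y with |y| ≤ 4.
  x = 1: f_y(1, y) = 6*y + 8; no integer root y with |y| ≤ 4.
  x = 2: f_y(2, y) = 8*y + 7; no integer root y with |y| ≤ 4.
  x = 3: f_y(3, y) = 10*y + 4; no integer root y with |y| ≤ 4.
  x = 4: f_y(4, y) = 12*y - 1; no integer root y with |y| ≤ 4.
Only singular point on the grid: (-1, -2).
Classify: substitute x = -1 + u, y = -2 + v and expand: f = -2*u**3 - u**2*v + u*v**2 + v**2.
No constant or linear terms (consistent with a singular point). Quadratic part: v**2. Cubic part: -2*u**3 - u**2*v + u*v**2.
The quadratic part v**2 is a perfect square, so there is a single (double) tangent line v = 0, i.e. y = -2. Restricting the cubic part to that line (v = 0) leaves -2*u**3 ≠ 0, so f is not divisible by v and the branch is v² ≈ 2*u**3 to lowest order — this is a cusp.
Classification: cusp.


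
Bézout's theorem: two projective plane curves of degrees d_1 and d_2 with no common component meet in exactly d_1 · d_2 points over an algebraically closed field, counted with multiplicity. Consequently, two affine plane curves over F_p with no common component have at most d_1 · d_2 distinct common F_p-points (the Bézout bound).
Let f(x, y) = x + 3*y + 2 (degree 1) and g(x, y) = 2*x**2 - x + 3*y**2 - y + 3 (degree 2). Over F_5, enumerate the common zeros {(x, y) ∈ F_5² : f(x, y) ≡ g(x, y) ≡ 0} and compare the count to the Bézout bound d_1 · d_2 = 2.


Common zeros: {(0, 1), (4, 3)}; count = 2; Bézout bound = 2.

deg(f) = 1, deg(g) = 2, so Bézout bound = 2.
Scan x ∈ F_5. For each x, list the y ∈ F_5 with f(x, y) ≡ 0 and those with g(x, y) ≡ 0 (mod 5); the common zeros in that column are the intersection.
  x = 0: f ≡ 0 at y ∈ {1}; g ≡ 0 at y ∈ {1}; common: {1}.
  x = 1: f ≡ 0 at y ∈ {4}; g ≡ 0 at y ∈ ∅; common: ∅.
  x = 2: f ≡ 0 at y ∈ {2}; g ≡ 0 at y ∈ ∅; common: ∅.
  x = 3: f ≡ 0 at y ∈ {0}; g ≡ 0 at y ∈ {1}; common: ∅.
  x = 4: f ≡ 0 at y ∈ {3}; g ≡ 0 at y ∈ {3, 4}; common: {3}.
Collecting: common zeros = {(0, 1), (4, 3)}, so the count is 2.
Comparison with the Bézout bound: 2 ≤ 2 = deg(f)·deg(g), as expected for curves with no common component (the bound is attained).


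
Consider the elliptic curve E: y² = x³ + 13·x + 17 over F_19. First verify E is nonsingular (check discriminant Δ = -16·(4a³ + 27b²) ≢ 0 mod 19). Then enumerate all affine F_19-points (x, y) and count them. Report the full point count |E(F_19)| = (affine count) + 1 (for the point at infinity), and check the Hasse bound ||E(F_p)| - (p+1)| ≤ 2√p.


Affine points = {(0, 6), (0, 13), (3, 8), (3, 11), (4, 0), (5, 6), (5, 13), (6, 8), (6, 11), (8, 5), (8, 14), (10, 8), (10, 11), (11, 3), (11, 16), (12, 1), (12, 18), (14, 6), (14, 13)}; affine count = 19; |E(F_19)| = 20.

Discriminant check: Δ ∝ 4a³ + 27b² = 4·13³ + 27·17² = 4·2197 + 27·289 ≡ 4 (mod 19). Nonzero ⇒ E is nonsingular.
For each x ∈ F_19, compute rhs = x³ + 13·x + 17 mod 19, then count y ∈ F_19 with y² ≡ rhs.
  x = 0: rhs = 17, matching y values: 6, 13 (2 points).
  x = 1: rhs = 12, matching y values: none (0 points).
  x = 2: rhs = 13, matching y values: none (0 points).
  x = 3: rhs = 7, matching y values: 8, 11 (2 points).
  x = 4: rhs = 0, matching y values: 0 (1 points).
  x = 5: rhs = 17, matching y values: 6, 13 (2 points).
  x = 6: rhs = 7, matching y values: 8, 11 (2 points).
  x = 7: rhs = 14, matching y values: none (0 points).
  x = 8: rhs = 6, matching y values: 5, 14 (2 points).
  x = 9: rhs = 8, matching y values: none (0 points).
  x = 10: rhs = 7, matching y values: 8, 11 (2 points).
  x = 11: rhs = 9, matching y values: 3, 16 (2 points).
  x = 12: rhs = 1, matching y values: 1, 18 (2 points).
  x = 13: rhs = 8, matching y values: none (0 points).
  x = 14: rhs = 17, matching y values: 6, 13 (2 points).
  x = 15: rhs = 15, matching y values: none (0 points).
  x = 16: rhs = 8, matching y values: none (0 points).
  x = 17: rhs = 2, matching y values: none (0 points).
  x = 18: rhs = 3, matching y values: none (0 points).
Total affine count: 19.
Full point count |E(F_19)| = 19 + 1 = 20.
Hasse bound: |20 − (19+1)| = |0| = 0 ≤ 2√19 ≈ 8.7178 ✓.


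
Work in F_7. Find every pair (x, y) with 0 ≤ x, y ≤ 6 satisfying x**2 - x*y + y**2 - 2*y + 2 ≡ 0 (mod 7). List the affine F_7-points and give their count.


Affine F_7-points: {(1, 4), (1, 6), (3, 1), (3, 4), (5, 1), (5, 6)}; count = 6.

For each of the 49 pairs (x, y) ∈ F_7², evaluate f(x, y) mod 7. Record the zeros.
  x = 0: [0↦2, 1↦1, 2↦2, 3↦5, 4↦3, 5↦3, 6↦5]  zeros at y ∈ ∅
  x = 1: [0↦3, 1↦1, 2↦1, 3↦3, 4↦0, 5↦6, 6↦0]  zeros at y ∈ {4, 6}
  x = 2: [0↦6, 1↦3, 2↦2, 3↦3, 4↦6, 5↦4, 6↦4]  zeros at y ∈ ∅
  x = 3: [0↦4, 1↦0, 2↦5, 3↦5, 4↦0, 5↦4, 6↦3]  zeros at y ∈ {1, 4}
  x = 4: [0↦4, 1↦6, 2↦3, 3↦2, 4↦3, 5↦6, 6↦4]  zeros at y ∈ ∅
  x = 5: [0↦6, 1↦0, 2↦3, 3↦1, 4↦1, 5↦3, 6↦0]  zeros at y ∈ {1, 6}
  x = 6: [0↦3, 1↦3, 2↦5, 3↦2, 4↦1, 5↦2, 6↦5]  zeros at y ∈ ∅
Collecting zeros: affine points = {(1, 4), (1, 6), (3, 1), (3, 4), (5, 1), (5, 6)}.
Total count |C(F_7)_aff| = 6.


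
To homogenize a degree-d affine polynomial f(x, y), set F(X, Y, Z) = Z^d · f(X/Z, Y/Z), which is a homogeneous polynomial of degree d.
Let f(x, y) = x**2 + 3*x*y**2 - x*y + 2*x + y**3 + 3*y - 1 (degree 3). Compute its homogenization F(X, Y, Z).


F(X, Y, Z) = X**2*Z + 3*X*Y**2 - X*Y*Z + 2*X*Z**2 + Y**3 + 3*Y*Z**2 - Z**3

deg(f) = 3.
Substitute x = X/Z, y = Y/Z into f, then multiply by Z^3.
  monomial 1·x^2·y^0 ↦ 1·X^2·Y^0·Z^1.
  monomial 3·x^1·y^2 ↦ 3·X^1·Y^2·Z^0.
  monomial -1·x^1·y^1 ↦ -1·X^1·Y^1·Z^1.
  monomial 2·x^1·y^0 ↦ 2·X^1·Y^0·Z^2.
  monomial 1·x^0·y^3 ↦ 1·X^0·Y^3·Z^0.
  monomial 3·x^0·y^1 ↦ 3·X^0·Y^1·Z^2.
  monomial -1·x^0·y^0 ↦ -1·X^0·Y^0·Z^3.
Collecting: F(X, Y, Z) = X**2*Z + 3*X*Y**2 - X*Y*Z + 2*X*Z**2 + Y**3 + 3*Y*Z**2 - Z**3.


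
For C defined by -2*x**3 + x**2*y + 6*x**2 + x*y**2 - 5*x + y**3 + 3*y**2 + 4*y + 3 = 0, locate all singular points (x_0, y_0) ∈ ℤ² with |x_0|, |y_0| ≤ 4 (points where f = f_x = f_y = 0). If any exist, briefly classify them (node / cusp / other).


Singular points: {(1, -1)}; classification: node.

Compute partial derivatives:
  f_x = -6*x**2 + 2*x*y + 12*x + y**2 - 5.
  f_y = x**2 + 2*x*y + 3*y**2 + 6*y + 4.
Scan x_0 ∈ {−4, ..., 4}. For each x_0, f_y(x_0, y) is a polynomial in y; find its integer roots y ∈ {−4, ..., 4}, then test f_x and f at those candidates.
  x = -4: f_y(-4, y) = 3*y**2 - 2*y + 20; no integer root y with |y| ≤ 4.
  x = -3: f_y(-3, y) = 3*y**2 + 13; no integer root y with |y| ≤ 4.
  x = -2: f_y(-2, y) = 3*y**2 + 2*y + 8; no integer root y with |y| ≤ 4.
  x = -1: f_y(-1, y) = 3*y**2 + 4*y + 5; no integer root y with |y| ≤ 4.
  x = 0: f_y(0, y) = 3*y**2 + 6*y + 4; no integer root y with |y| ≤ 4.
  x = 1: f_y(1, y) = 3*y**2 + 8*y + 5; vanishes at y ∈ {-1}. (1, -1): f_x = 0, f = 0 — SINGULAR.
  x = 2: f_y(2, y) = 3*y**2 + 10*y + 8; vanishes at y ∈ {-2}. (2, -2): f_x = -9 ≠ 0.
  x = 3: f_y(3, y) = 3*y**2 + 12*y + 13; no integer root y with |y| ≤ 4.
  x = 4: f_y(4, y) = 3*y**2 + 14*y + 20; no integer root y with |y| ≤ 4.
Only singular point on the grid: (1, -1).
Classify: substitute x = 1 + u, y = -1 + v and expand: f = -2*u**3 + u**2*v - u**2 + u*v**2 + v**3 + v**2.
No constant or linear terms (consistent with a singular point). Quadratic part: -u**2 + v**2. Cubic part: -2*u**3 + u**2*v + u*v**2 + v**3.
The quadratic part v**2 - u**2 = (v − u)(v + u) splits into two distinct linear factors, so there are two distinct tangent lines y − -1 = ±(x − 1) — this is a node (ordinary double point).
Classification: node.


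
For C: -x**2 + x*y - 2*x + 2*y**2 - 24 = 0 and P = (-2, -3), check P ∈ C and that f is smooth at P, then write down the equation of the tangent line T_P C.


Tangent line at P: -x - 14*y - 44 = 0.

Step 1: f(-2, -3) = 0, so P lies on C.
Step 2: partial derivatives
  f_x(x, y) = -2*x + y - 2, f_y(x, y) = x + 4*y.
  f_x(P) = -1, f_y(P) = -14 (gradient nonzero, so P is smooth).
Step 3: tangent line at P: -1·(x − -2) + -14·(y − -3) = 0.
Expanding: -x - 14*y - 44 = 0.


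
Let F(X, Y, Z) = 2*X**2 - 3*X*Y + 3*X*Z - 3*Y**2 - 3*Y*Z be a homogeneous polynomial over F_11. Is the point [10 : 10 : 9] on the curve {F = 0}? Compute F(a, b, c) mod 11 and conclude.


F(10,10,9) ≡ 7 (mod 11); P is NOT on the curve.

Evaluate F(10, 10, 9) term-by-term (mod 11).
  2*X**2 ↦ 2·100·1·1 = 200
  -3*X*Y ↦ -3·10·10·1 = -300
  3*X*Z ↦ 3·10·1·9 = 270
  -3*Y**2 ↦ -3·1·100·1 = -300
  -3*Y*Z ↦ -3·1·10·9 = -270
Sum: F(10, 10, 9) = (200) + (-300) + (270) + (-300) + (-270) = -400.
Reducing mod 11: -400 ≡ 7 (mod 11).
Since F(a, b, c) ≡ 7 ≠ 0 (mod 11), P does NOT lie on the curve.


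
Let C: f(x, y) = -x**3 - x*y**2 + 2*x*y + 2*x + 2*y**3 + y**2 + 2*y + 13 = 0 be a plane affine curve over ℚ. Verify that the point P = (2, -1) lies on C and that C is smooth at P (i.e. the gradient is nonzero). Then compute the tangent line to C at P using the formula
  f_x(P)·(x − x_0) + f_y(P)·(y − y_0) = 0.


Tangent line at P: -13*x + 14*y + 40 = 0.

Step 1: f(2, -1) = 0, so P lies on C.
Step 2: partial derivatives
  f_x(x, y) = -3*x**2 - y**2 + 2*y + 2, f_y(x, y) = -2*x*y + 2*x + 6*y**2 + 2*y + 2.
  f_x(P) = -13, f_y(P) = 14 (gradient nonzero, so P is smooth).
Step 3: tangent line at P: -13·(x − 2) + 14·(y − -1) = 0.
Expanding: -13*x + 14*y + 40 = 0.


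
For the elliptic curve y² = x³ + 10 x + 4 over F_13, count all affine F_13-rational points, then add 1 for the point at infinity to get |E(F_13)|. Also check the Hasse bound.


Affine points = {(0, 2), (0, 11), (3, 3), (3, 10), (4, 2), (4, 11), (5, 6), (5, 7), (7, 1), (7, 12), (9, 2), (9, 11), (10, 5), (10, 8)}; affine count = 14; |E(F_13)| = 15.

Discriminant check: Δ ∝ 4a³ + 27b² = 4·10³ + 27·4² = 4·1000 + 27·16 ≡ 12 (mod 13). Nonzero ⇒ E is nonsingular.
For each x ∈ F_13, compute rhs = x³ + 10·x + 4 mod 13, then count y ∈ F_13 with y² ≡ rhs.
  x = 0: rhs = 4, matching y values: 2, 11 (2 points).
  x = 1: rhs = 2, matching y values: none (0 points).
  x = 2: rhs = 6, matching y values: none (0 points).
  x = 3: rhs = 9, matching y values: 3, 10 (2 points).
  x = 4: rhs = 4, matching y values: 2, 11 (2 points).
  x = 5: rhs = 10, matching y values: 6, 7 (2 points).
  x = 6: rhs = 7, matching y values: none (0 points).
  x = 7: rhs = 1, matching y values: 1, 12 (2 points).
  x = 8: rhs = 11, matching y values: none (0 points).
  x = 9: rhs = 4, matching y values: 2, 11 (2 points).
  x = 10: rhs = 12, matching y values: 5, 8 (2 points).
  x = 11: rhs = 2, matching y values: none (0 points).
  x = 12: rhs = 6, matching y values: none (0 points).
Total affine count: 14.
Full point count |E(F_13)| = 14 + 1 = 15.
Hasse bound: |15 − (13+1)| = |1| = 1 ≤ 2√13 ≈ 7.2111 ✓.


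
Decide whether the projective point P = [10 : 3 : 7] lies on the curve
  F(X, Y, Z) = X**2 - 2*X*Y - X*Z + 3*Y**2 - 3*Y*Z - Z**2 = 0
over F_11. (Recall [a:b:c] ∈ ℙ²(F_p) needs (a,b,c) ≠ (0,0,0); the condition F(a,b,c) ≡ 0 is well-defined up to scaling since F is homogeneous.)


F(10,3,7) ≡ 6 (mod 11); P is NOT on the curve.

Evaluate F(10, 3, 7) term-by-term (mod 11).
  X**2 ↦ 1·100·1·1 = 100
  -2*X*Y ↦ -2·10·3·1 = -60
  -X*Z ↦ -1·10·1·7 = -70
  3*Y**2 ↦ 3·1·9·1 = 27
  -3*Y*Z ↦ -3·1·3·7 = -63
  -Z**2 ↦ -1·1·1·49 = -49
Sum: F(10, 3, 7) = (100) + (-60) + (-70) + (27) + (-63) + (-49) = -115.
Reducing mod 11: -115 ≡ 6 (mod 11).
Since F(a, b, c) ≡ 6 ≠ 0 (mod 11), P does NOT lie on the curve.


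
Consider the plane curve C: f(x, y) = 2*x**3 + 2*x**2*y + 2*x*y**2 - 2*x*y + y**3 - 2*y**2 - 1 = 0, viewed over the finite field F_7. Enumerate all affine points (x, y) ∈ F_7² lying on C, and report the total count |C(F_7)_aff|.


Affine F_7-points: {(1, 3), (1, 5), (1, 6), (2, 5), (3, 1), (4, 3), (6, 3), (6, 5)}; count = 8.

For each of the 49 pairs (x, y) ∈ F_7², evaluate f(x, y) mod 7. Record the zeros.
  x = 0: [0↦6, 1↦5, 2↦6, 3↦1, 4↦3, 5↦4, 6↦3]  zeros at y ∈ ∅
  x = 1: [0↦1, 1↦2, 2↦2, 3↦0, 4↦2, 5↦0, 6↦0]  zeros at y ∈ {3, 5, 6}
  x = 2: [0↦1, 1↦1, 2↦4, 3↦2, 4↦1, 5↦0, 6↦5]  zeros at y ∈ {5}
  x = 3: [0↦4, 1↦0, 2↦3, 3↦5, 4↦5, 5↦2, 6↦2]  zeros at y ∈ {1}
  x = 4: [0↦1, 1↦4, 2↦4, 3↦0, 4↦5, 5↦4, 6↦3]  zeros at y ∈ {3}
  x = 5: [0↦4, 1↦4, 2↦5, 3↦6, 4↦6, 5↦4, 6↦6]  zeros at y ∈ ∅
  x = 6: [0↦4, 1↦5, 2↦4, 3↦0, 4↦6, 5↦0, 6↦2]  zeros at y ∈ {3, 5}
Collecting zeros: affine points = {(1, 3), (1, 5), (1, 6), (2, 5), (3, 1), (4, 3), (6, 3), (6, 5)}.
Total count |C(F_7)_aff| = 8.


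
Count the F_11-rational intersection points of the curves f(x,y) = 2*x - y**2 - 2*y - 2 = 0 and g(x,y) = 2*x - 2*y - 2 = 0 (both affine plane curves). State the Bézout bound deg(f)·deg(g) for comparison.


Common zeros: {(1, 0)}; count = 1; Bézout bound = 2.

deg(f) = 2, deg(g) = 1, so Bézout bound = 2.
Scan x ∈ F_11. For each x, list the y ∈ F_11 with f(x, y) ≡ 0 and those with g(x, y) ≡ 0 (mod 11); the common zeros in that column are the intersection.
  x = 0: f ≡ 0 at y ∈ ∅; g ≡ 0 at y ∈ {10}; common: ∅.
  x = 1: f ≡ 0 at y ∈ {0, 9}; g ≡ 0 at y ∈ {0}; common: {0}.
  x = 2: f ≡ 0 at y ∈ {4, 5}; g ≡ 0 at y ∈ {1}; common: ∅.
  x = 3: f ≡ 0 at y ∈ {3, 6}; g ≡ 0 at y ∈ {2}; common: ∅.
  x = 4: f ≡ 0 at y ∈ ∅; g ≡ 0 at y ∈ {3}; common: ∅.
  x = 5: f ≡ 0 at y ∈ {2, 7}; g ≡ 0 at y ∈ {4}; common: ∅.
  x = 6: f ≡ 0 at y ∈ {10}; g ≡ 0 at y ∈ {5}; common: ∅.
  x = 7: f ≡ 0 at y ∈ ∅; g ≡ 0 at y ∈ {6}; common: ∅.
  x = 8: f ≡ 0 at y ∈ {1, 8}; g ≡ 0 at y ∈ {7}; common: ∅.
  x = 9: f ≡ 0 at y ∈ ∅; g ≡ 0 at y ∈ {8}; common: ∅.
  x = 10: f ≡ 0 at y ∈ ∅; g ≡ 0 at y ∈ {9}; common: ∅.
Collecting: common zeros = {(1, 0)}, so the count is 1.
Comparison with the Bézout bound: 1 ≤ 2 = deg(f)·deg(g), as expected for curves with no common component (the affine F_11-count falls short of the bound because intersections may lie at infinity, over extension fields, or carry multiplicity).


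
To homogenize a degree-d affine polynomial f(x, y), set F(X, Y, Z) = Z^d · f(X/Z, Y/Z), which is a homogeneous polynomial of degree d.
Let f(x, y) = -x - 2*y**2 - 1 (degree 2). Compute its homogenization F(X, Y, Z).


F(X, Y, Z) = -X*Z - 2*Y**2 - Z**2

deg(f) = 2.
Substitute x = X/Z, y = Y/Z into f, then multiply by Z^2.
  monomial -1·x^1·y^0 ↦ -1·X^1·Y^0·Z^1.
  monomial -2·x^0·y^2 ↦ -2·X^0·Y^2·Z^0.
  monomial -1·x^0·y^0 ↦ -1·X^0·Y^0·Z^2.
Collecting: F(X, Y, Z) = -X*Z - 2*Y**2 - Z**2.


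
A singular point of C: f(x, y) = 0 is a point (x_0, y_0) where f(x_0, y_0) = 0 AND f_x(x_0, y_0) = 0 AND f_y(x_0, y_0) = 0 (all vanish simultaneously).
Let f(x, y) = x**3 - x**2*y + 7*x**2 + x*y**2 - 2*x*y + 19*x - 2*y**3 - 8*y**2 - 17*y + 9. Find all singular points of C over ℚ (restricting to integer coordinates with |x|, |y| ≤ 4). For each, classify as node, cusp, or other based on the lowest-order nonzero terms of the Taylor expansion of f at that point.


Singular points: {(-3, -2)}; classification: cusp.

Compute partial derivatives:
  f_x = 3*x**2 - 2*x*y + 14*x + y**2 - 2*y + 19.
  f_y = -x**2 + 2*x*y - 2*x - 6*y**2 - 16*y - 17.
Scan x_0 ∈ {−4, ..., 4}. For each x_0, f_y(x_0, y) is a polynomial in y; find its integer roots y ∈ {−4, ..., 4}, then test f_x and f at those candidates.
  x = -4: f_y(-4, y) = -6*y**2 - 24*y - 25; no integer root y with |y| ≤ 4.
  x = -3: f_y(-3, y) = -6*y**2 - 22*y - 20; vanishes at y ∈ {-2}. (-3, -2): f_x = 0, f = 0 — SINGULAR.
  x = -2: f_y(-2, y) = -6*y**2 - 20*y - 17; no integer root y with |y| ≤ 4.
  x = -1: f_y(-1, y) = -6*y**2 - 18*y - 16; no integer root y with |y| ≤ 4.
  x = 0: f_y(0, y) = -6*y**2 - 16*y - 17; no integer root y with |y| ≤ 4.
  x = 1: f_y(1, y) = -6*y**2 - 14*y - 20; no integer root y with |y| ≤ 4.
  x = 2: f_y(2, y) = -6*y**2 - 12*y - 25; no integer root y with |y| ≤ 4.
  x = 3: f_y(3, y) = -6*y**2 - 10*y - 32; no integer root y with |y| ≤ 4.
  x = 4: f_y(4, y) = -6*y**2 - 8*y - 41; no integer root y with |y| ≤ 4.
Only singular point on the grid: (-3, -2).
Classify: substitute x = -3 + u, y = -2 + v and expand: f = u**3 - u**2*v + u*v**2 - 2*v**3 + v**2.
No constant or linear terms (consistent with a singular point). Quadratic part: v**2. Cubic part: u**3 - u**2*v + u*v**2 - 2*v**3.
The quadratic part v**2 is a perfect square, so there is a single (double) tangent line v = 0, i.e. y = -2. Restricting the cubic part to that line (v = 0) leaves u**3 ≠ 0, so f is not divisible by v and the branch is v² ≈ -u**3 to lowest order — this is a cusp.
Classification: cusp.


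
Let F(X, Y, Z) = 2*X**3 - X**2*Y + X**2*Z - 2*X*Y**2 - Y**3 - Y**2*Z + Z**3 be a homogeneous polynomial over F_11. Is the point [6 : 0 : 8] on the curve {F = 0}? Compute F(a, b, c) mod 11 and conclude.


F(6,0,8) ≡ 0 (mod 11); P is on the curve.

Evaluate F(6, 0, 8) term-by-term (mod 11).
  2*X**3 ↦ 2·216·1·1 = 432
  -X**2*Y ↦ -1·36·0·1 = 0
  X**2*Z ↦ 1·36·1·8 = 288
  -2*X*Y**2 ↦ -2·6·0·1 = 0
  -Y**3 ↦ -1·1·0·1 = 0
  -Y**2*Z ↦ -1·1·0·8 = 0
  Z**3 ↦ 1·1·1·512 = 512
Sum: F(6, 0, 8) = (432) + (0) + (288) + (0) + (0) + (0) + (512) = 1232.
Reducing mod 11: 1232 ≡ 0 (mod 11).
Since F(a, b, c) ≡ 0 (mod 11), P lies on the curve.


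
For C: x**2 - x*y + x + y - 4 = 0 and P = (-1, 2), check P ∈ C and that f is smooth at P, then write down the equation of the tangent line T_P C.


Tangent line at P: -3*x + 2*y - 7 = 0.

Step 1: f(-1, 2) = 0, so P lies on C.
Step 2: partial derivatives
  f_x(x, y) = 2*x - y + 1, f_y(x, y) = 1 - x.
  f_x(P) = -3, f_y(P) = 2 (gradient nonzero, so P is smooth).
Step 3: tangent line at P: -3·(x − -1) + 2·(y − 2) = 0.
Expanding: -3*x + 2*y - 7 = 0.


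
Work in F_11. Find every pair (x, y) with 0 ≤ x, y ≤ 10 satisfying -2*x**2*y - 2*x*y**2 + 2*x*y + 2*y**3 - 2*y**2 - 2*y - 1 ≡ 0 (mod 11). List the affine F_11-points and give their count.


Affine F_11-points: {(1, 3), (1, 4), (1, 6), (2, 1), (4, 2), (5, 6), (6, 2), (7, 4), (8, 3), (9, 1)}; count = 10.

For each of the 121 pairs (x, y) ∈ F_11², evaluate f(x, y) mod 11. Record the zeros.
  x = 0: [0↦10, 1↦8, 2↦3, 3↦7, 4↦10, 5↦2, 6↦6, 7↦1, 8↦10, 9↦1, 10↦8]  zeros at y ∈ ∅
  x = 1: [0↦10, 1↦6, 2↦6, 3↦0, 4↦0, 5↦7, 6↦0, 7↦2, 8↦3, 9↦4, 10↦6]  zeros at y ∈ {3, 4, 6}
  x = 2: [0↦10, 1↦0, 2↦1, 3↦3, 4↦7, 5↦3, 6↦3, 7↦8, 8↦8, 9↦4, 10↦8]  zeros at y ∈ {1}
  x = 3: [0↦10, 1↦1, 2↦10, 3↦5, 4↦9, 5↦1, 6↦4, 7↦8, 8↦3, 9↦1, 10↦3]  zeros at y ∈ ∅
  x = 4: [0↦10, 1↦9, 2↦0, 3↦6, 4↦6, 5↦1, 6↦3, 7↦2, 8↦10, 9↦6, 10↦2]  zeros at y ∈ {2}
  x = 5: [0↦10, 1↦2, 2↦4, 3↦6, 4↦9, 5↦3, 6↦0, 7↦1, 8↦7, 9↦8, 10↦5]  zeros at y ∈ {6}
  x = 6: [0↦10, 1↦2, 2↦0, 3↦5, 4↦7, 5↦7, 6↦6, 7↦5, 8↦5, 9↦7, 10↦1]  zeros at y ∈ {2}
  x = 7: [0↦10, 1↦9, 2↦10, 3↦3, 4↦0, 5↦2, 6↦10, 7↦3, 8↦4, 9↦3, 10↦1]  zeros at y ∈ {4}
  x = 8: [0↦10, 1↦1, 2↦1, 3↦0, 4↦10, 5↦10, 6↦1, 7↦6, 8↦4, 9↦7, 10↦5]  zeros at y ∈ {3}
  x = 9: [0↦10, 1↦0, 2↦6, 3↦7, 4↦4, 5↦9, 6↦1, 7↦3, 8↦5, 9↦8, 10↦2]  zeros at y ∈ {1}
  x = 10: [0↦10, 1↦6, 2↦3, 3↦2, 4↦4, 5↦10, 6↦10, 7↦5, 8↦7, 9↦6, 10↦3]  zeros at y ∈ ∅
Collecting zeros: affine points = {(1, 3), (1, 4), (1, 6), (2, 1), (4, 2), (5, 6), (6, 2), (7, 4), (8, 3), (9, 1)}.
Total count |C(F_11)_aff| = 10.
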